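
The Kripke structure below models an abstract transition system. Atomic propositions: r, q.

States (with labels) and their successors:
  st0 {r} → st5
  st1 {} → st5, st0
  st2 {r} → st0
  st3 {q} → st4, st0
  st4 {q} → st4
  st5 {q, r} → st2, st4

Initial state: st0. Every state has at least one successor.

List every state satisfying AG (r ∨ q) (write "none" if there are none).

States satisfying r ∨ q: {st0, st2, st3, st4, st5}.
States satisfying AG (r ∨ q): {st0, st2, st3, st4, st5}.

{st0, st2, st3, st4, st5}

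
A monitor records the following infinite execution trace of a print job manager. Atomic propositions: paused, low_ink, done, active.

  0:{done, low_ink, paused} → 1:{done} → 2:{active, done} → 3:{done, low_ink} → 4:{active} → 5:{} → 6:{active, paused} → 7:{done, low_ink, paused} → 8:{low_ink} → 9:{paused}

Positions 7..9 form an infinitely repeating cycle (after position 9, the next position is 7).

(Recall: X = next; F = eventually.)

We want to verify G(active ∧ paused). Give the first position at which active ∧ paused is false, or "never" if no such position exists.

At position 0 the labels are {done, low_ink, paused}, so active ∧ paused is false there. This is the first violation.

0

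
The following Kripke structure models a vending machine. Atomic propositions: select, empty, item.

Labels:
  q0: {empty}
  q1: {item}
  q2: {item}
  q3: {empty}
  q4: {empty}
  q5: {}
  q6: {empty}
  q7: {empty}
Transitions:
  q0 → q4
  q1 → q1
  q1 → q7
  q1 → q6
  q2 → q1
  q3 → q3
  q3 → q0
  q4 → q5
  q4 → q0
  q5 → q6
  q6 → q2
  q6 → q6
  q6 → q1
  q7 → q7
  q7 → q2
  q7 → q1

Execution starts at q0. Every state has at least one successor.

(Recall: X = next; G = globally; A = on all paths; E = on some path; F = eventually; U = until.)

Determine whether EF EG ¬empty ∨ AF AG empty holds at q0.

States satisfying EG ¬empty: {q1, q2}.
States satisfying EF EG ¬empty: {q0, q1, q2, q3, q4, q5, q6, q7}.
States satisfying AG empty: ∅.
States satisfying AF AG empty: ∅.
States satisfying EF EG ¬empty ∨ AF AG empty: {q0, q1, q2, q3, q4, q5, q6, q7}.
q0 ∈ Sat(EF EG ¬empty ∨ AF AG empty).

Yes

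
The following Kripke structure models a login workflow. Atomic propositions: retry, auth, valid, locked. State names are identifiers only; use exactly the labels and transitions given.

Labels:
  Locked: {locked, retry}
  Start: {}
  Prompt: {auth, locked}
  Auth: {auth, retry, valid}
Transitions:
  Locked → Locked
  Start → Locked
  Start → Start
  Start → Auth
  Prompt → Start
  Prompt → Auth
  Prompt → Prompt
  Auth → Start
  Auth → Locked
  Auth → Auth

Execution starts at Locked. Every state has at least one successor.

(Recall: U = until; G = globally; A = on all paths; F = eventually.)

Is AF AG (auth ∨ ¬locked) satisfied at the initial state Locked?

States satisfying AG (auth ∨ ¬locked): ∅.
States satisfying AF AG (auth ∨ ¬locked): ∅.
There is a path from Locked along which AG (auth ∨ ¬locked) never holds.
Locked ∉ Sat(AF AG (auth ∨ ¬locked)).

Violated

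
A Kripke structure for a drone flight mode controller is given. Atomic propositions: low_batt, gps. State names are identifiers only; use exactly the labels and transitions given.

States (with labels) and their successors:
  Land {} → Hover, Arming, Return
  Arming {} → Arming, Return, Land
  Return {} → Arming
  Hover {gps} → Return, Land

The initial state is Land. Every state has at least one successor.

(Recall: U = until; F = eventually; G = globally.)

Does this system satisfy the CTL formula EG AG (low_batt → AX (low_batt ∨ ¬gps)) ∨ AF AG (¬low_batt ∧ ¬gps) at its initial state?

Satisfied

States satisfying AG (low_batt → AX (low_batt ∨ ¬gps)): {Land, Arming, Return, Hover}.
States satisfying EG AG (low_batt → AX (low_batt ∨ ¬gps)): {Land, Arming, Return, Hover}.
States satisfying AG (¬low_batt ∧ ¬gps): ∅.
States satisfying AF AG (¬low_batt ∧ ¬gps): ∅.
States satisfying EG AG (low_batt → AX (low_batt ∨ ¬gps)) ∨ AF AG (¬low_batt ∧ ¬gps): {Land, Arming, Return, Hover}.
Land ∈ Sat(EG AG (low_batt → AX (low_batt ∨ ¬gps)) ∨ AF AG (¬low_batt ∧ ¬gps)).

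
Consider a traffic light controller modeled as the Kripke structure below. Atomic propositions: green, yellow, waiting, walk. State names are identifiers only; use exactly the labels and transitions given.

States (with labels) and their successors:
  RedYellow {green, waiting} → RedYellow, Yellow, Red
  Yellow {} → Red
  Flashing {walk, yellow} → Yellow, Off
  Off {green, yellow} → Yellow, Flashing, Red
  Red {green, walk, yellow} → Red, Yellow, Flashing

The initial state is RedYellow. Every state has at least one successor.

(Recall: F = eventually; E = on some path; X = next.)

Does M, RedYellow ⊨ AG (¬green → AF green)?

States satisfying ¬green → AF green: {RedYellow, Yellow, Flashing, Off, Red}.
States satisfying AG (¬green → AF green): {RedYellow, Yellow, Flashing, Off, Red}.
Every state reachable from RedYellow satisfies ¬green → AF green.
RedYellow ∈ Sat(AG (¬green → AF green)).

Satisfied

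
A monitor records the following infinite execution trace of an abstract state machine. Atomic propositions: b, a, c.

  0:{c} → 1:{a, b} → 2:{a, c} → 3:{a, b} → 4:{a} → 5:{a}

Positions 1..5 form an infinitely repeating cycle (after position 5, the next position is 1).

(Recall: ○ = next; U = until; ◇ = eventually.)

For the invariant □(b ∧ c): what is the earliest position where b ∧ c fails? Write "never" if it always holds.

At position 0 the labels are {c}, so b ∧ c is false there. This is the first violation.

0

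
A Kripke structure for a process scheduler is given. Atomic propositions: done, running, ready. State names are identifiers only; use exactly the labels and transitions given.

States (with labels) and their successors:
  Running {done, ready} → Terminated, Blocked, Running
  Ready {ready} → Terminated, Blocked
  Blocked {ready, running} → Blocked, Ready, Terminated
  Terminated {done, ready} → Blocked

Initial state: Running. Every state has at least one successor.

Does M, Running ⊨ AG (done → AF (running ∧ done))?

Violated

States satisfying done → AF (running ∧ done): {Ready, Blocked}.
States satisfying AG (done → AF (running ∧ done)): ∅.
Running is reachable from Running and violates done → AF (running ∧ done), so AG fails at Running.
Running ∉ Sat(AG (done → AF (running ∧ done))).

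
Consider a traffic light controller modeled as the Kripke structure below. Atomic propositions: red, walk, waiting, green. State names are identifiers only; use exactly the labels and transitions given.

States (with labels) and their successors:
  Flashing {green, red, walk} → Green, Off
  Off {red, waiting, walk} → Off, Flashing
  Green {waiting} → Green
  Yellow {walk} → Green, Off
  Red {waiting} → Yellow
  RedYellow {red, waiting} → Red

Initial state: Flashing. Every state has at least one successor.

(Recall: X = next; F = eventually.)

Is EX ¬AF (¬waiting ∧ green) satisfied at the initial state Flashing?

States satisfying ¬AF (¬waiting ∧ green): {Off, Green, Yellow, Red, RedYellow}.
States satisfying EX ¬AF (¬waiting ∧ green): {Flashing, Off, Green, Yellow, Red, RedYellow}.
Flashing ∈ Sat(EX ¬AF (¬waiting ∧ green)).

Satisfied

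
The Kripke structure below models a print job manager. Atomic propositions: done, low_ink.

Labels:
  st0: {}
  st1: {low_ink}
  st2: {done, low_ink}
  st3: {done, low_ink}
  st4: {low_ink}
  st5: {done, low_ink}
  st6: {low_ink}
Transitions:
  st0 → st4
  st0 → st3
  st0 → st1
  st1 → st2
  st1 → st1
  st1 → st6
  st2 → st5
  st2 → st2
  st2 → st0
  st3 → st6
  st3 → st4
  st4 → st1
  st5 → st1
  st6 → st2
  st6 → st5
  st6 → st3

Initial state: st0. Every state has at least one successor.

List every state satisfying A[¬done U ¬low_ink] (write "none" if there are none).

States satisfying ¬done: {st0, st1, st4, st6}.
States satisfying ¬low_ink: {st0}.
States satisfying A[¬done U ¬low_ink]: {st0}.

{st0}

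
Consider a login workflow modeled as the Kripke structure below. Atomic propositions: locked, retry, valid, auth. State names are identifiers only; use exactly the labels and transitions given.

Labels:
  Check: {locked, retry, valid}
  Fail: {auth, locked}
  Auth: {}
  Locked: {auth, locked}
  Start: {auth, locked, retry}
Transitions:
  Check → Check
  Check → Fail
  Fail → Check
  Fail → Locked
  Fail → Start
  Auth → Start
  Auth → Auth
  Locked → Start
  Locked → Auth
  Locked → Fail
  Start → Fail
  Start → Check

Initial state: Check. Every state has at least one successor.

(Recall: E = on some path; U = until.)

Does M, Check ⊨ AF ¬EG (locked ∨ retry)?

States satisfying ¬EG (locked ∨ retry): {Auth}.
States satisfying AF ¬EG (locked ∨ retry): {Auth}.
There is a path from Check along which ¬EG (locked ∨ retry) never holds.
Check ∉ Sat(AF ¬EG (locked ∨ retry)).

No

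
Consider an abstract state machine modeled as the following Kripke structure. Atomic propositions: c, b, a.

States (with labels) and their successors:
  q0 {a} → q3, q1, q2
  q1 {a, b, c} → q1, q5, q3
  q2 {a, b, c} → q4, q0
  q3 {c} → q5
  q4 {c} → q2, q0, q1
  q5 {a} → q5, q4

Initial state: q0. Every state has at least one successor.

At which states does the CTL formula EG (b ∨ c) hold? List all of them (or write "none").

{q1, q2, q4}

States satisfying b ∨ c: {q1, q2, q3, q4}.
States satisfying EG (b ∨ c): {q1, q2, q4}.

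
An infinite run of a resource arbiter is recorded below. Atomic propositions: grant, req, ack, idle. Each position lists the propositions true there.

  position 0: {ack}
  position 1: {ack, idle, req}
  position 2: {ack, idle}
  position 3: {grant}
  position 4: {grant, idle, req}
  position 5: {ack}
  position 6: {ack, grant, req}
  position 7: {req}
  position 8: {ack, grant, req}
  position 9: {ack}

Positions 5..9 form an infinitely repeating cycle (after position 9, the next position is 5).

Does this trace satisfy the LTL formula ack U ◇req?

Walking from position 0: ◇req first holds at position 0, and ack holds at every earlier position along the way, so ack U ◇req holds.

Yes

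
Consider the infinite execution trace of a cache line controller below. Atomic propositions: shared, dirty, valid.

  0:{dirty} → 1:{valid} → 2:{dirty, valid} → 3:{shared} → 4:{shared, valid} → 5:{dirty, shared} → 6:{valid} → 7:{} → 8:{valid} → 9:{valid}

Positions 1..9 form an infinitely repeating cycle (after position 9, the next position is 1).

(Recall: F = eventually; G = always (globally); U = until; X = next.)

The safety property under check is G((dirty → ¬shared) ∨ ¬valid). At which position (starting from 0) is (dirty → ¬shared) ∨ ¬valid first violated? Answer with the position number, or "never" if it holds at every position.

(dirty → ¬shared) ∨ ¬valid holds at every position 0..9, and those are all the positions the trace ever visits, so the invariant G((dirty → ¬shared) ∨ ¬valid) is never violated.

never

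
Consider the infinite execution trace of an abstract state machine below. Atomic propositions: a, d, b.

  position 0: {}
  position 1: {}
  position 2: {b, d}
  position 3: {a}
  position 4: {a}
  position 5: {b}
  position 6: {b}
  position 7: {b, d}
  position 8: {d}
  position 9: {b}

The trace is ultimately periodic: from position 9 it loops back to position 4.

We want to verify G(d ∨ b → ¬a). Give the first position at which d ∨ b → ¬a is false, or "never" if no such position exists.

d ∨ b → ¬a holds at every position 0..9, and those are all the positions the trace ever visits, so the invariant G(d ∨ b → ¬a) is never violated.

never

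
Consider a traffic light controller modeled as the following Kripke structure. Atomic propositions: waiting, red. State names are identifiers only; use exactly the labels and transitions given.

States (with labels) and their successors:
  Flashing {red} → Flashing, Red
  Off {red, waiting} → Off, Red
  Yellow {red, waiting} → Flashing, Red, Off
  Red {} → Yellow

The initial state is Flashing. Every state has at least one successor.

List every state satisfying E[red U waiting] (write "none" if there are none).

States satisfying red: {Flashing, Off, Yellow}.
States satisfying waiting: {Off, Yellow}.
States satisfying E[red U waiting]: {Off, Yellow}.

{Off, Yellow}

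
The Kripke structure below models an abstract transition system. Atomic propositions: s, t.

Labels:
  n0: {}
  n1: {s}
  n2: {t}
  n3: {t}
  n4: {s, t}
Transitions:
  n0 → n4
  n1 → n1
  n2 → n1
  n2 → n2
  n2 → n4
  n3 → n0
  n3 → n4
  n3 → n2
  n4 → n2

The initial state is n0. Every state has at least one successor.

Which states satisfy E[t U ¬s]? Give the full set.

{n0, n2, n3, n4}

States satisfying t: {n2, n3, n4}.
States satisfying ¬s: {n0, n2, n3}.
States satisfying E[t U ¬s]: {n0, n2, n3, n4}.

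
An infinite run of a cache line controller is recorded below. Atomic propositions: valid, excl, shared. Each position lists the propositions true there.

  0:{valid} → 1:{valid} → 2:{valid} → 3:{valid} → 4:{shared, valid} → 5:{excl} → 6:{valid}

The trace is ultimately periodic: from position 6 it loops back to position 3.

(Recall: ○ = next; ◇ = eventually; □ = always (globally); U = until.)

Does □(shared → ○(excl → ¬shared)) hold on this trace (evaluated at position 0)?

Yes

shared → ○(excl → ¬shared) holds at every position 0..6, and those are all positions ever visited, so □(shared → ○(excl → ¬shared)) holds.
Positions where shared holds: 4.
Check ○(excl → ¬shared) at each: 4→ok.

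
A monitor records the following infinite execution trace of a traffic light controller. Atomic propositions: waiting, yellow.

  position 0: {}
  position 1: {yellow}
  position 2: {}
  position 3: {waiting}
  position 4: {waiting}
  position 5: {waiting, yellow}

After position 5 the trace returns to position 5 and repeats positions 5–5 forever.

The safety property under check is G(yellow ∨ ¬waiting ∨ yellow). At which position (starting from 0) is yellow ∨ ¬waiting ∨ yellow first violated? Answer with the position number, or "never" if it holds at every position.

Check yellow ∨ ¬waiting ∨ yellow at each position in order: 0 ✓, 1 ✓, 2 ✓.
At position 3 the labels are {waiting}, so yellow ∨ ¬waiting ∨ yellow is false there. This is the first violation.

3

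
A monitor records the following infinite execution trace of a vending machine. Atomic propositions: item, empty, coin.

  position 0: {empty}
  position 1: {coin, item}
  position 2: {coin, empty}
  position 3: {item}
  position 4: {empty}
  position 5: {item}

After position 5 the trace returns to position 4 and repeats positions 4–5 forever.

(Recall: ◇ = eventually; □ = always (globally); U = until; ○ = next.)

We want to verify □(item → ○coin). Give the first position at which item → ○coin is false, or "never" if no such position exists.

3

Check item → ○coin at each position in order: 0 ✓, 1 ✓, 2 ✓.
At position 3 the labels are {item} and the next position 4 has {empty}, so item → ○coin is false there. This is the first violation.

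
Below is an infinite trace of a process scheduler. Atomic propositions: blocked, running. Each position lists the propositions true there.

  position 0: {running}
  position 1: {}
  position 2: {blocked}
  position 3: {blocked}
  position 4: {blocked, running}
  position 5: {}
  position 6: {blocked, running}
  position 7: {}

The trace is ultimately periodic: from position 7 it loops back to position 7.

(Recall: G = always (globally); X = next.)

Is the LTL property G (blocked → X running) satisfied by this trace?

blocked → X running must hold at every position from 0 onward. It fails at position 2, so G (blocked → X running) is false.
Positions where blocked holds: 2, 3, 4, 6.
Check X running at each: 2→fails, 3→ok, 4→fails, 6→fails.

Does not hold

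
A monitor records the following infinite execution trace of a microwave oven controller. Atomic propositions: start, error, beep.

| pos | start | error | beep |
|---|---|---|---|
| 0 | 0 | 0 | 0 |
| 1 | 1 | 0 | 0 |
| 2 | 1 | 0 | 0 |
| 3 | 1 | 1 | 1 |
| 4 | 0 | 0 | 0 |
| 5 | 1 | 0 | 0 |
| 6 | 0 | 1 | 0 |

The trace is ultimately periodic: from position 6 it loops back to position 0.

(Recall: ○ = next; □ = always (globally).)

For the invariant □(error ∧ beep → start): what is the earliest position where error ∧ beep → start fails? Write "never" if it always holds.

error ∧ beep → start holds at every position 0..6, and those are all the positions the trace ever visits, so the invariant □(error ∧ beep → start) is never violated.

never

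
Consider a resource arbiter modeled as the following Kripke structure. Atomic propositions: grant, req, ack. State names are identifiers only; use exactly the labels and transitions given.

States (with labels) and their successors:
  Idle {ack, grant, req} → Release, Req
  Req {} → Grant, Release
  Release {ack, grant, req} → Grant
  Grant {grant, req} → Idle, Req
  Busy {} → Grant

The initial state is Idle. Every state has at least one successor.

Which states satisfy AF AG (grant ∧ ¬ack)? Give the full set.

none

States satisfying AG (grant ∧ ¬ack): ∅.
States satisfying AF AG (grant ∧ ¬ack): ∅.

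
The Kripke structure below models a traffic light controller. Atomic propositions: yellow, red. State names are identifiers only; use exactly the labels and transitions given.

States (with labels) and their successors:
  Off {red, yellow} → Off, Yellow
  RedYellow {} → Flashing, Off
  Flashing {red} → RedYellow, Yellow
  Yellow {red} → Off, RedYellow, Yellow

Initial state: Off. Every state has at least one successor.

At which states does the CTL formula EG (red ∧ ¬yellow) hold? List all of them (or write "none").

{Flashing, Yellow}

States satisfying red ∧ ¬yellow: {Flashing, Yellow}.
States satisfying EG (red ∧ ¬yellow): {Flashing, Yellow}.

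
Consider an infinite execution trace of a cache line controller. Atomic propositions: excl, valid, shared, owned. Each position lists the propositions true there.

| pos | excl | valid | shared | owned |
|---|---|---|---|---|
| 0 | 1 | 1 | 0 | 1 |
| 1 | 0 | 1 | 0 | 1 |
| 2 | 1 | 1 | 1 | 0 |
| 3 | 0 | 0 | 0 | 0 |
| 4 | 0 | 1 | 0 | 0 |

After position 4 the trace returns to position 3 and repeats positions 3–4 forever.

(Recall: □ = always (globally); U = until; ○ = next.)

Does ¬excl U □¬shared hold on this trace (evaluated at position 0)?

Walking from position 0: at position 0, □¬shared has not yet held and ¬excl fails, so ¬excl U □¬shared is false.

Violated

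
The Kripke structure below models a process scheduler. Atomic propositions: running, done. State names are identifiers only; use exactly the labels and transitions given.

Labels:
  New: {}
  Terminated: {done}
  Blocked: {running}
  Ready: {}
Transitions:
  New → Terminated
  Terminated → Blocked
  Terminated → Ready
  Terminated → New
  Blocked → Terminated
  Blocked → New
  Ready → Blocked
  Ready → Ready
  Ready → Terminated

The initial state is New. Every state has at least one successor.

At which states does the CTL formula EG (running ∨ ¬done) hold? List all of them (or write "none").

{Ready}

States satisfying running ∨ ¬done: {New, Blocked, Ready}.
States satisfying EG (running ∨ ¬done): {Ready}.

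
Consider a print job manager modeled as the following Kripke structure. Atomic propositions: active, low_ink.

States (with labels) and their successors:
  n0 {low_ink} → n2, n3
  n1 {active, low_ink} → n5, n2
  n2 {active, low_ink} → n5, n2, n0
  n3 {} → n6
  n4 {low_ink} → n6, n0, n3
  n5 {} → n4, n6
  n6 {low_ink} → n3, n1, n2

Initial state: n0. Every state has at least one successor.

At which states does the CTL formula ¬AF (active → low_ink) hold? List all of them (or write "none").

States satisfying active → low_ink: {n0, n1, n2, n3, n4, n5, n6}.
States satisfying AF (active → low_ink): {n0, n1, n2, n3, n4, n5, n6}.
States satisfying ¬AF (active → low_ink): ∅.

none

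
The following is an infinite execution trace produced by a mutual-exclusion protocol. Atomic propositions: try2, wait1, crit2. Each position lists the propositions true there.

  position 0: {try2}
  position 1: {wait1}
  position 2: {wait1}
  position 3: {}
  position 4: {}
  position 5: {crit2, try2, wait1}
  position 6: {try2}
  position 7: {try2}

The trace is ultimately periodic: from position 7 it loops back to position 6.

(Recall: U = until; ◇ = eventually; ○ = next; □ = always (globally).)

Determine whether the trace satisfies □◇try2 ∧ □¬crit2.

◇try2 holds at every position 0..7, and those are all positions ever visited, so □◇try2 holds.
¬crit2 must hold at every position from 0 onward. It fails at position 5, so □¬crit2 is false.
At position 0: □◇try2 is true; □¬crit2 is false; so □◇try2 ∧ □¬crit2 is false.

Violated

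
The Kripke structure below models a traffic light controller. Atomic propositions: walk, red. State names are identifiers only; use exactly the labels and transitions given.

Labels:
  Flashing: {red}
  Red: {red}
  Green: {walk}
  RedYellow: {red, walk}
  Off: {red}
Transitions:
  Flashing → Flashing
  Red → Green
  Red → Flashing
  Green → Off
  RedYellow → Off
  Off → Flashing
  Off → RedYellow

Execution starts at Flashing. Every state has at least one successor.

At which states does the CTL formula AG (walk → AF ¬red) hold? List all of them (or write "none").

{Flashing}

States satisfying walk → AF ¬red: {Flashing, Red, Green, Off}.
States satisfying AG (walk → AF ¬red): {Flashing}.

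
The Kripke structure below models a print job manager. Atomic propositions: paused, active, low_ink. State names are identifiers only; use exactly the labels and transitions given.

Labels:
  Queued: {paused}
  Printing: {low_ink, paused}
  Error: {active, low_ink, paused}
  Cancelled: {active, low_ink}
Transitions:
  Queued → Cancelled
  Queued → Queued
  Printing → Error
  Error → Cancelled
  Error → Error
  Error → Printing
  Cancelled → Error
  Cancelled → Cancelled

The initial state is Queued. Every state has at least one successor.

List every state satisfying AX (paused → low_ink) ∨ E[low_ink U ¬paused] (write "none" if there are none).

States satisfying paused → low_ink: {Printing, Error, Cancelled}.
States satisfying AX (paused → low_ink): {Printing, Error, Cancelled}.
States satisfying low_ink: {Printing, Error, Cancelled}.
States satisfying ¬paused: {Cancelled}.
States satisfying E[low_ink U ¬paused]: {Printing, Error, Cancelled}.
States satisfying AX (paused → low_ink) ∨ E[low_ink U ¬paused]: {Printing, Error, Cancelled}.

{Printing, Error, Cancelled}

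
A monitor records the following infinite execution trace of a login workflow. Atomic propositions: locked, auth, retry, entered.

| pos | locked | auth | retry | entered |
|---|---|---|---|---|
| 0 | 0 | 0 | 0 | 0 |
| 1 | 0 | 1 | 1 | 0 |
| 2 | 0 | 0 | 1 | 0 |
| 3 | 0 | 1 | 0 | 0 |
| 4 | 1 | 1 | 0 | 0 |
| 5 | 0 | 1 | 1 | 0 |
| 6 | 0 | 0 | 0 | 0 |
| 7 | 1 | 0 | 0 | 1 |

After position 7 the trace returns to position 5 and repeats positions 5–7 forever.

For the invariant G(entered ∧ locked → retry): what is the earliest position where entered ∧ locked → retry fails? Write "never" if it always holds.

7

Check entered ∧ locked → retry at each position in order: 0 ✓, 1 ✓, 2 ✓, 3 ✓, 4 ✓, 5 ✓, 6 ✓.
At position 7 the labels are {entered, locked}, so entered ∧ locked → retry is false there. This is the first violation.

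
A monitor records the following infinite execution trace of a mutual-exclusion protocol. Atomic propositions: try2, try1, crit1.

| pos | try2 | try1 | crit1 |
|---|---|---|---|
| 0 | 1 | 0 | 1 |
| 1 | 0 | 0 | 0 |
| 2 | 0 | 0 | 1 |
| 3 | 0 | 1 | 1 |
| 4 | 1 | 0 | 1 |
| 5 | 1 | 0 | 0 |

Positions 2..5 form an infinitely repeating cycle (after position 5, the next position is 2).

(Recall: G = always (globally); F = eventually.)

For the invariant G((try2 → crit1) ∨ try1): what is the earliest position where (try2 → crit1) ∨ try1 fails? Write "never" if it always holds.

5

Check (try2 → crit1) ∨ try1 at each position in order: 0 ✓, 1 ✓, 2 ✓, 3 ✓, 4 ✓.
At position 5 the labels are {try2}, so (try2 → crit1) ∨ try1 is false there. This is the first violation.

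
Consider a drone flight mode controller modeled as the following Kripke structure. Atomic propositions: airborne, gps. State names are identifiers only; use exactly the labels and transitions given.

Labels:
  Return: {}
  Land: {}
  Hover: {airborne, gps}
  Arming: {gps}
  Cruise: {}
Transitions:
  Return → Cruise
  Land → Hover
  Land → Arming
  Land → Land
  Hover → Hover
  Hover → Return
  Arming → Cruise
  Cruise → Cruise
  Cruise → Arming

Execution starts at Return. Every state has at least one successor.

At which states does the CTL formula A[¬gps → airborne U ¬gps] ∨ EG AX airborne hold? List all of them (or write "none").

{Return, Land, Arming, Cruise}

States satisfying ¬gps → airborne: {Hover, Arming}.
States satisfying ¬gps: {Return, Land, Cruise}.
States satisfying A[¬gps → airborne U ¬gps]: {Return, Land, Arming, Cruise}.
States satisfying AX airborne: ∅.
States satisfying EG AX airborne: ∅.
States satisfying A[¬gps → airborne U ¬gps] ∨ EG AX airborne: {Return, Land, Arming, Cruise}.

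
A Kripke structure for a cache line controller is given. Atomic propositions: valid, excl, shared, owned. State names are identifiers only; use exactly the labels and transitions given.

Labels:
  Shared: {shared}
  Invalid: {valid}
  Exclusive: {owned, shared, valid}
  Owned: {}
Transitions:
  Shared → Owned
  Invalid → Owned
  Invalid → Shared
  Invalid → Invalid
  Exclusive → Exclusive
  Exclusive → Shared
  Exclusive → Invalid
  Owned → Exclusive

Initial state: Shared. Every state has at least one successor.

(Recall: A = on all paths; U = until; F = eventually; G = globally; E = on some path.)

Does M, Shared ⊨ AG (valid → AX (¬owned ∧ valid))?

No

States satisfying valid → AX (¬owned ∧ valid): {Shared, Owned}.
States satisfying AG (valid → AX (¬owned ∧ valid)): ∅.
Exclusive is reachable from Shared and violates valid → AX (¬owned ∧ valid), so AG fails at Shared.
Shared ∉ Sat(AG (valid → AX (¬owned ∧ valid))).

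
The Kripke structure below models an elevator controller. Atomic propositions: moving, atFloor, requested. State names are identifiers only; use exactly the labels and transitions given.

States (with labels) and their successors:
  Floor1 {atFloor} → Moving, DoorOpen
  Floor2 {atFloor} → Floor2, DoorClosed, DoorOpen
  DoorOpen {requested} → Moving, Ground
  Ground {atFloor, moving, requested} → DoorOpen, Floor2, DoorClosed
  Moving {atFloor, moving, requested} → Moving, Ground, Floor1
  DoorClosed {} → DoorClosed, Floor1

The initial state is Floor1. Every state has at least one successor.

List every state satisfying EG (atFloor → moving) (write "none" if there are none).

States satisfying atFloor → moving: {DoorOpen, Ground, Moving, DoorClosed}.
States satisfying EG (atFloor → moving): {DoorOpen, Ground, Moving, DoorClosed}.

{DoorOpen, Ground, Moving, DoorClosed}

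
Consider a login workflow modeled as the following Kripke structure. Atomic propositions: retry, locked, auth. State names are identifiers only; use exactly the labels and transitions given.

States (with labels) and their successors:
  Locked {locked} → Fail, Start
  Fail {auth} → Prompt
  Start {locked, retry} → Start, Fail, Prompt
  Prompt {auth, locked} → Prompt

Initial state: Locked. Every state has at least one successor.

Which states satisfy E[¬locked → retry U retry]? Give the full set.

{Locked, Start}

States satisfying ¬locked → retry: {Locked, Start, Prompt}.
States satisfying retry: {Start}.
States satisfying E[¬locked → retry U retry]: {Locked, Start}.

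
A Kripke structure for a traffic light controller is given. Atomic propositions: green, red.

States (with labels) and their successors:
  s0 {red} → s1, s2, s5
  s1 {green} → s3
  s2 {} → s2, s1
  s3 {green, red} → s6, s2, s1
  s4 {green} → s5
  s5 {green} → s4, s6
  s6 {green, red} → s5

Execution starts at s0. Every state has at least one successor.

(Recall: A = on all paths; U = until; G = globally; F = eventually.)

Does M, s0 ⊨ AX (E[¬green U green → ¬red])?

States satisfying E[¬green U green → ¬red]: {s0, s1, s2, s4, s5}.
States satisfying AX (E[¬green U green → ¬red]): {s0, s2, s4, s6}.
s0 ∈ Sat(AX (E[¬green U green → ¬red])).

Holds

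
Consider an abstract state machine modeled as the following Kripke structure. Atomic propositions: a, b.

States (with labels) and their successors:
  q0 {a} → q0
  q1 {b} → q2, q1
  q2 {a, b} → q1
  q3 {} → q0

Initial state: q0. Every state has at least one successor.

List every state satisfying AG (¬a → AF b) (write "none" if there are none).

{q0, q1, q2}

States satisfying ¬a → AF b: {q0, q1, q2}.
States satisfying AG (¬a → AF b): {q0, q1, q2}.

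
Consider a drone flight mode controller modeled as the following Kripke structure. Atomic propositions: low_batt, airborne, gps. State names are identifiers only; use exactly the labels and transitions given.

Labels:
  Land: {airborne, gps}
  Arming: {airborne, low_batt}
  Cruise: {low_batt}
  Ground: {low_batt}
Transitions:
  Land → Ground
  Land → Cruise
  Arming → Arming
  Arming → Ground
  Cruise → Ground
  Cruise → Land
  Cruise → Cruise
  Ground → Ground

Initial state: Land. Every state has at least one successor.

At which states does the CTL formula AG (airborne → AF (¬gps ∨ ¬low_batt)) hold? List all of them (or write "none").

States satisfying airborne → AF (¬gps ∨ ¬low_batt): {Land, Arming, Cruise, Ground}.
States satisfying AG (airborne → AF (¬gps ∨ ¬low_batt)): {Land, Arming, Cruise, Ground}.

{Land, Arming, Cruise, Ground}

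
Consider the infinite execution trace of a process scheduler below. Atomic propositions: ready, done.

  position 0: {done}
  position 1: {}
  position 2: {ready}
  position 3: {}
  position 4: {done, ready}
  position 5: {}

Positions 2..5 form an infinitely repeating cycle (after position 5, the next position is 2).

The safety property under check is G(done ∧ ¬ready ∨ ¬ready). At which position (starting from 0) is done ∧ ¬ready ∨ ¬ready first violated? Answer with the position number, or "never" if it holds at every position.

2

Check done ∧ ¬ready ∨ ¬ready at each position in order: 0 ✓, 1 ✓.
At position 2 the labels are {ready}, so done ∧ ¬ready ∨ ¬ready is false there. This is the first violation.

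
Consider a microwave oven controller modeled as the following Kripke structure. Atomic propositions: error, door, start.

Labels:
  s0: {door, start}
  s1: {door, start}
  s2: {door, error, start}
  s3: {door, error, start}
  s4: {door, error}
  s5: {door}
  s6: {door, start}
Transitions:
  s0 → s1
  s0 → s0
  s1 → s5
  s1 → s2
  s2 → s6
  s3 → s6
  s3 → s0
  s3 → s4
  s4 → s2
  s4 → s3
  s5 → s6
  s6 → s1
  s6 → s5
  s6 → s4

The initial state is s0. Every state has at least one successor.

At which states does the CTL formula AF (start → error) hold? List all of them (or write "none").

States satisfying start → error: {s2, s3, s4, s5}.
States satisfying AF (start → error): {s1, s2, s3, s4, s5, s6}.

{s1, s2, s3, s4, s5, s6}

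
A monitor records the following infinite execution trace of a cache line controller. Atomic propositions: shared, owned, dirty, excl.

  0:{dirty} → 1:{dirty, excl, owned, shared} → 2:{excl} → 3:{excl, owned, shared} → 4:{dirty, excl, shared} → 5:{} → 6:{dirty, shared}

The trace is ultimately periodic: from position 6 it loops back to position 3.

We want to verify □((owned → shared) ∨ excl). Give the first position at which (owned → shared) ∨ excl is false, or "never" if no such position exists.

never

(owned → shared) ∨ excl holds at every position 0..6, and those are all the positions the trace ever visits, so the invariant □((owned → shared) ∨ excl) is never violated.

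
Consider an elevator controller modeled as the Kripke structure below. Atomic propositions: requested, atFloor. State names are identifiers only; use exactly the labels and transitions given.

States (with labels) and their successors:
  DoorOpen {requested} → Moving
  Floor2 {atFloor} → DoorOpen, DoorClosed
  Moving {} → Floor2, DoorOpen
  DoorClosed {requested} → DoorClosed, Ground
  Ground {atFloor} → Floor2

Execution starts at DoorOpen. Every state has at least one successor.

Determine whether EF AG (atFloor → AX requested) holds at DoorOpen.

No

States satisfying AG (atFloor → AX requested): ∅.
States satisfying EF AG (atFloor → AX requested): ∅.
No suitable path/successor from DoorOpen witnesses the formula.
DoorOpen ∉ Sat(EF AG (atFloor → AX requested)).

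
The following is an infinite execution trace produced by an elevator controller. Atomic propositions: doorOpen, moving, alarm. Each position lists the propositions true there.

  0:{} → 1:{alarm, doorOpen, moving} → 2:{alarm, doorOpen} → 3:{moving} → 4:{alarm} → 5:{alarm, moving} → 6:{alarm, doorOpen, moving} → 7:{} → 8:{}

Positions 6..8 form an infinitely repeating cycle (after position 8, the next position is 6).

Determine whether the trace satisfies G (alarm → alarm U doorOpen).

alarm → alarm U doorOpen holds at every position 0..8, and those are all positions ever visited, so G (alarm → alarm U doorOpen) holds.
Positions where alarm holds: 1, 2, 4, 5, 6.
Check alarm U doorOpen at each: 1→ok, 2→ok, 4→ok, 5→ok, 6→ok.

Yes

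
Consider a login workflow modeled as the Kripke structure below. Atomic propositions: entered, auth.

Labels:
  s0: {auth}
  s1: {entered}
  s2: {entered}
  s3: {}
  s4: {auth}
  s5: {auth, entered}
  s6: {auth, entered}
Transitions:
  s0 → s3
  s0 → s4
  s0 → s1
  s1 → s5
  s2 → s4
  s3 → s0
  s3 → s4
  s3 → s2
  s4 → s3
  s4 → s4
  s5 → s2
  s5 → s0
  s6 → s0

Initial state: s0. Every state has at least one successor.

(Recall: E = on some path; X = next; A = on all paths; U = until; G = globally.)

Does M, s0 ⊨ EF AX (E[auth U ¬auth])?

Holds

States satisfying AX (E[auth U ¬auth]): {s0, s1, s2, s3, s4, s5, s6}.
States satisfying EF AX (E[auth U ¬auth]): {s0, s1, s2, s3, s4, s5, s6}.
Some path from s0 reaches a state where AX (E[auth U ¬auth]) holds.
s0 ∈ Sat(EF AX (E[auth U ¬auth])).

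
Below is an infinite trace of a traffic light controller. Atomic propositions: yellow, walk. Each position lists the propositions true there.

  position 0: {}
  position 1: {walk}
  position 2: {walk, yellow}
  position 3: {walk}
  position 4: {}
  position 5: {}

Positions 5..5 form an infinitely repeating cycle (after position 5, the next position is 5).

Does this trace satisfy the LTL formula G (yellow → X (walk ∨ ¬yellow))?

yellow → X (walk ∨ ¬yellow) holds at every position 0..5, and those are all positions ever visited, so G (yellow → X (walk ∨ ¬yellow)) holds.
Positions where yellow holds: 2.
Check X (walk ∨ ¬yellow) at each: 2→ok.

Yes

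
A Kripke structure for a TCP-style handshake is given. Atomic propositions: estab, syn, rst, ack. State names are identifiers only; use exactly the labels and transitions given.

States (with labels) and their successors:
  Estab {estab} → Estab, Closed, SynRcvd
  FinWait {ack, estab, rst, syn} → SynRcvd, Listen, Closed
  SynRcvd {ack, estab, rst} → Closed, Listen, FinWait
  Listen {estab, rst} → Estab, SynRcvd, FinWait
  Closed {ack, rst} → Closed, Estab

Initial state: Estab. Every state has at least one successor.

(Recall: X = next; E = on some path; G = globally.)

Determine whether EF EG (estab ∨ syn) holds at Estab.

Yes

States satisfying EG (estab ∨ syn): {Estab, FinWait, SynRcvd, Listen}.
States satisfying EF EG (estab ∨ syn): {Estab, FinWait, SynRcvd, Listen, Closed}.
Some path from Estab reaches a state where EG (estab ∨ syn) holds.
Estab ∈ Sat(EF EG (estab ∨ syn)).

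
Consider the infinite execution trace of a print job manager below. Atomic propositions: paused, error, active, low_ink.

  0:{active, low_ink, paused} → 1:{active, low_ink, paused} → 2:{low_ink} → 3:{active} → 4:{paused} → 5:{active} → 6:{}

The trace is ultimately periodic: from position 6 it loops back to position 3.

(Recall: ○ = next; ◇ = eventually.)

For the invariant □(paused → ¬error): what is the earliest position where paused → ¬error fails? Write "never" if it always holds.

never

paused → ¬error holds at every position 0..6, and those are all the positions the trace ever visits, so the invariant □(paused → ¬error) is never violated.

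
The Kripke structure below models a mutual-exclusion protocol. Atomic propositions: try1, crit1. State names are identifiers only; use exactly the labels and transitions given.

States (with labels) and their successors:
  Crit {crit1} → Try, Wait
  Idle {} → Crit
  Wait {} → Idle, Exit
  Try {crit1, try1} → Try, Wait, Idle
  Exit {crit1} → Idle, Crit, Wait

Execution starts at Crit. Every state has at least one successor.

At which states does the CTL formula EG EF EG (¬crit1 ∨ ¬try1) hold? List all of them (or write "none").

States satisfying EF EG (¬crit1 ∨ ¬try1): {Crit, Idle, Wait, Try, Exit}.
States satisfying EG EF EG (¬crit1 ∨ ¬try1): {Crit, Idle, Wait, Try, Exit}.

{Crit, Idle, Wait, Try, Exit}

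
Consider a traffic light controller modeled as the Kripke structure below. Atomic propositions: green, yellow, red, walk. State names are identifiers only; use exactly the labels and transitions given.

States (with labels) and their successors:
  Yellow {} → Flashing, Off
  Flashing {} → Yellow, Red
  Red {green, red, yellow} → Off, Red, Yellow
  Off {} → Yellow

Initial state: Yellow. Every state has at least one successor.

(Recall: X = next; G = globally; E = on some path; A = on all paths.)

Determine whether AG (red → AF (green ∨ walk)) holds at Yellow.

States satisfying red → AF (green ∨ walk): {Yellow, Flashing, Red, Off}.
States satisfying AG (red → AF (green ∨ walk)): {Yellow, Flashing, Red, Off}.
Every state reachable from Yellow satisfies red → AF (green ∨ walk).
Yellow ∈ Sat(AG (red → AF (green ∨ walk))).

Satisfied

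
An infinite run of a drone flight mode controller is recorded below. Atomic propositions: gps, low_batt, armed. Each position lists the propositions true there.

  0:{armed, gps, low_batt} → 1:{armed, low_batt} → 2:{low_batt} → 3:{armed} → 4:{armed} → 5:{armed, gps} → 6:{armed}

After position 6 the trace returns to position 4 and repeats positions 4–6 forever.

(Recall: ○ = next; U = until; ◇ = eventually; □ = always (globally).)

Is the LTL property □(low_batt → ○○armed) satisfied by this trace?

Violated

low_batt → ○○armed must hold at every position from 0 onward. It fails at position 0, so □(low_batt → ○○armed) is false.
Positions where low_batt holds: 0, 1, 2.
Check ○○armed at each: 0→fails, 1→ok, 2→ok.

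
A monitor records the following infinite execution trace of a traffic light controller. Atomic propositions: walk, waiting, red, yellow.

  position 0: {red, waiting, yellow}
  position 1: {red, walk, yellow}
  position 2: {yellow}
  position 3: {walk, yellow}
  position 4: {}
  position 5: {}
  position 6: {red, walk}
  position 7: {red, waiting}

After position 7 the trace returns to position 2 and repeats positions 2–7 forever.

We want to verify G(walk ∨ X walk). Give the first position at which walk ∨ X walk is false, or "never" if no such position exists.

4

Check walk ∨ X walk at each position in order: 0 ✓, 1 ✓, 2 ✓, 3 ✓.
At position 4 the labels are {} and the next position 5 has {}, so walk ∨ X walk is false there. This is the first violation.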